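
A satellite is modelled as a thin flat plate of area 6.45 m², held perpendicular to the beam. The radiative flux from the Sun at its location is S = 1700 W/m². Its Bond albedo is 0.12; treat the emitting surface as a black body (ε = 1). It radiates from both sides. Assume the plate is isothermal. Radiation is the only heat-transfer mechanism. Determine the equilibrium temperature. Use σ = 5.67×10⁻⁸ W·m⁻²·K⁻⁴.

T ≈ 339 K

At equilibrium, absorbed power = emitted power.
Absorbing cross-section = A = 6.450 m²; emitting surface = 2A = 12.90 m² (ratio 2).
(1−a)S·A_cross = εσ·A_surf·T⁴  ⇒  T⁴ = (1−a)S/(2σ).
T⁴ = 0.880·1700/(2·5.67×10⁻⁸) = 1.319×10¹⁰ K⁴.
T = (1.319×10¹⁰)^(1/4).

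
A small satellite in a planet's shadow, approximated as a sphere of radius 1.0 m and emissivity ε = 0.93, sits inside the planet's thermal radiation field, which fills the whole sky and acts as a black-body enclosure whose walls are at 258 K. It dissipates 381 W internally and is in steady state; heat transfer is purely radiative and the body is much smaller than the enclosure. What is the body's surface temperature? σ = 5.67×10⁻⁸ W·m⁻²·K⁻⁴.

For a small grey body in a large enclosure, net radiated power = εσA(T⁴ − T_w⁴).
Steady state: P = εσA(T⁴ − T_w⁴) with A = 4πr² = 12.57 m².
T⁴ = P/(εσA) + T_w⁴ = 381/(0.93·5.67×10⁻⁸·12.57) + (258)⁴
    = 5.750×10⁸ + 4.431×10⁹ = 5.006×10⁹ K⁴.

T ≈ 266 K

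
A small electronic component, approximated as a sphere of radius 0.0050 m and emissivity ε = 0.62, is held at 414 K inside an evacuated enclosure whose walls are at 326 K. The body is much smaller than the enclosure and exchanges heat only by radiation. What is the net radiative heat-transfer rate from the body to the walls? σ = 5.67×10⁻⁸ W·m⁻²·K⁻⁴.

P_net ≈ 0.200 W

For a small grey body in a large enclosure: P_net = εσA(T_body⁴ − T_wall⁴).
A = 4πr² = 3.142×10⁻⁴ m²; T_body⁴ − T_wall⁴ = 2.938×10¹⁰ − 1.129×10¹⁰ = 1.808×10¹⁰ K⁴.
|P_net| = 0.62·5.67×10⁻⁸·3.142×10⁻⁴·1.808×10¹⁰.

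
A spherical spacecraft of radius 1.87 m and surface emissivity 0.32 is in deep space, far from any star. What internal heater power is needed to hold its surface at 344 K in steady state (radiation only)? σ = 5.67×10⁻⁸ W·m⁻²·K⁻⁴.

P ≈ 11200 W

P = εσ·4πr²·T⁴.
4πr² = 43.94 m²; T⁴ = 1.400×10¹⁰ K⁴.
P = 0.32·5.67×10⁻⁸·43.94·1.400×10¹⁰.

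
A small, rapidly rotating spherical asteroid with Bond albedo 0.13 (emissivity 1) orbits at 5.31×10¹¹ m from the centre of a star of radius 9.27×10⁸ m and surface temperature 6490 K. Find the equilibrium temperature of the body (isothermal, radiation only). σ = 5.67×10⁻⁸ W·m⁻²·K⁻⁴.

The star's surface emits σT_*⁴; at distance d the flux is S = σT_*⁴(R_*/d)².
S = 5.67×10⁻⁸·(6490)⁴·(9.27×10⁸/5.31×10¹¹)² = 306.6 W/m².
For an isothermal sphere T⁴ = (1−a)S/(4σ) = 1.176×10⁹ K⁴.

T ≈ 185 K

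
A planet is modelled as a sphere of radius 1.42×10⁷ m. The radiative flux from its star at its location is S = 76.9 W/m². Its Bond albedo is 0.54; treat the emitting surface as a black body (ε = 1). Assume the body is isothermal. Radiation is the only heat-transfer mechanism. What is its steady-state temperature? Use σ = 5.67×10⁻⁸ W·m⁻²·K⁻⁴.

At equilibrium, absorbed power = emitted power.
Absorbing cross-section = πr² = 6.335×10¹⁴ m²; emitting surface = 4πr² = 2.534×10¹⁵ m² (ratio 4).
(1−a)S·A_cross = εσ·A_surf·T⁴  ⇒  T⁴ = (1−a)S/(4σ).
T⁴ = 0.460·76.9/(4·5.67×10⁻⁸) = 1.560×10⁸ K⁴.
T = (1.560×10⁸)^(1/4).

T ≈ 112 K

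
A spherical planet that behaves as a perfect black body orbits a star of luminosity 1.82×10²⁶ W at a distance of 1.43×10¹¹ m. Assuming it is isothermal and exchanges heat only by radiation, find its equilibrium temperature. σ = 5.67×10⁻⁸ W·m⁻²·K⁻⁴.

First find the stellar flux at distance d: S = L/(4πd²) = 1.82×10²⁶/(4π·(1.43×10¹¹)²) = 708.3 W/m².
For an isothermal sphere, absorbed (1−a)S·πr² = emitted σ·4πr²·T⁴, so T⁴ = (1−a)S/(4σ).
T⁴ = 1.00·708.3/(4·5.67×10⁻⁸) = 3.123×10⁹ K⁴.

T ≈ 236 K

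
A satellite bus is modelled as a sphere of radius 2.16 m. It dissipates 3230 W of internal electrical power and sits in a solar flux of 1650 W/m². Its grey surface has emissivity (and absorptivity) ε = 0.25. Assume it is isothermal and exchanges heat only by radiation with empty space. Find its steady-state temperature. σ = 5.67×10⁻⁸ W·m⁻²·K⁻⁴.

At steady state, absorbed solar power + internal power = radiated power.
Absorbed: α·S·A_cross = 0.25·1650·14.66 = 6046 W (cross-section πr²).
Total input = 6046 + 3230 = 9276 W.
Radiated: εσ·A_surf·T⁴ with A_surf = 4πr² = 58.63 m².
T⁴ = 9276/(0.25·5.67×10⁻⁸·58.63) = 1.116×10¹⁰ K⁴.

T ≈ 325 K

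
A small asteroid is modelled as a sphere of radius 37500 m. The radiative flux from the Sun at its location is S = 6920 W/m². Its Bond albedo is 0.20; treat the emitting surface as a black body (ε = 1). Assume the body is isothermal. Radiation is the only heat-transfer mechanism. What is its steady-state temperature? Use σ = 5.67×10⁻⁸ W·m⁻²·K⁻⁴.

T ≈ 395 K

At equilibrium, absorbed power = emitted power.
Absorbing cross-section = πr² = 4.418×10⁹ m²; emitting surface = 4πr² = 1.767×10¹⁰ m² (ratio 4).
(1−a)S·A_cross = εσ·A_surf·T⁴  ⇒  T⁴ = (1−a)S/(4σ).
T⁴ = 0.800·6920/(4·5.67×10⁻⁸) = 2.441×10¹⁰ K⁴.
T = (2.441×10¹⁰)^(1/4).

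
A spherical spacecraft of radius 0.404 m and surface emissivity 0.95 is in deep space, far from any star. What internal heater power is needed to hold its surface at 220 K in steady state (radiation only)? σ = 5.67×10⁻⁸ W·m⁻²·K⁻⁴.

P = εσ·4πr²·T⁴.
4πr² = 2.051 m²; T⁴ = 2.343×10⁹ K⁴.
P = 0.95·5.67×10⁻⁸·2.051·2.343×10⁹.

P ≈ 259 W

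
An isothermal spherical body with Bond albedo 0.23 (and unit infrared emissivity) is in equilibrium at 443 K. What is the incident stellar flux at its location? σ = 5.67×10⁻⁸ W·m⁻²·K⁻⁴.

S ≈ 11300 W/m²

(1−a)S·πr² = σ·4πr²·T⁴ ⇒ S = 4σT⁴/(1−a).
S = 4·5.67×10⁻⁸·3.851×10¹⁰/0.770.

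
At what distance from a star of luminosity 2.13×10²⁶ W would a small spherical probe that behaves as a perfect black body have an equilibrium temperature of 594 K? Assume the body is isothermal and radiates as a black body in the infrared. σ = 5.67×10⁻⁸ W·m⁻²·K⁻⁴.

d ≈ 2.45×10¹⁰ m

For an isothermal black-emitting sphere, (1−a)S·πr² = σ·4πr²·T⁴ ⇒ S = 4σT⁴/(1−a).
S = 4·5.67×10⁻⁸·(594)⁴/1.00 = 28240 W/m².
Flux falls as S = L/(4πd²), so d = √(L/(4πS)) = √(2.13×10²⁶/(4π·28240)).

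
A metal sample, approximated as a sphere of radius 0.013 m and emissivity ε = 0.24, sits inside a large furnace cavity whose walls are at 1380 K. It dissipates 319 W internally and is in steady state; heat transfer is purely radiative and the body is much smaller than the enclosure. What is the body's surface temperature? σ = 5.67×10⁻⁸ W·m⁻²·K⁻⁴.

For a small grey body in a large enclosure, net radiated power = εσA(T⁴ − T_w⁴).
Steady state: P = εσA(T⁴ − T_w⁴) with A = 4πr² = 0.002124 m².
T⁴ = P/(εσA) + T_w⁴ = 319/(0.24·5.67×10⁻⁸·0.002124) + (1380)⁴
    = 1.104×10¹³ + 3.627×10¹² = 1.466×10¹³ K⁴.

T ≈ 1960 K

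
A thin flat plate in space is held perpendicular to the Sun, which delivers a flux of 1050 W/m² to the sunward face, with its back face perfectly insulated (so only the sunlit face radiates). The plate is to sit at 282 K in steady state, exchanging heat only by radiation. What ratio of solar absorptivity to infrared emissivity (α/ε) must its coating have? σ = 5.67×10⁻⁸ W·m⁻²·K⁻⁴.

α/ε ≈ 0.341

Balance: αS·A = εσ·1A·T⁴ ⇒ α/ε = σT⁴/S.
α/ε = 5.67×10⁻⁸·(282)⁴/1050 = 5.67×10⁻⁸·6.324×10⁹/1050.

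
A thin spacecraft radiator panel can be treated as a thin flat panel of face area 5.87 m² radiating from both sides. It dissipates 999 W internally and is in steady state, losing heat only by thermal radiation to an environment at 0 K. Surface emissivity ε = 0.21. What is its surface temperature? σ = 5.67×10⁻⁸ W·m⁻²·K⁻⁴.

T ≈ 291 K

Steady state: internal power = radiated power, P = εσA T⁴.
Radiating area A = 2·5.87 = 11.74 m².
T⁴ = P/(εσA) = 999/(0.21·5.67×10⁻⁸·11.74) = 7.147×10⁹ K⁴.
T = (7.147×10⁹)^(1/4).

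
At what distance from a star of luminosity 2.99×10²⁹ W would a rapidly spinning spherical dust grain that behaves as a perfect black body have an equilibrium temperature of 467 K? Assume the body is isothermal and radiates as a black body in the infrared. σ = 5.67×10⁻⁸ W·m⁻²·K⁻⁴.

d ≈ 1.49×10¹² m

For an isothermal black-emitting sphere, (1−a)S·πr² = σ·4πr²·T⁴ ⇒ S = 4σT⁴/(1−a).
S = 4·5.67×10⁻⁸·(467)⁴/1.00 = 10790 W/m².
Flux falls as S = L/(4πd²), so d = √(L/(4πS)) = √(2.99×10²⁹/(4π·10790)).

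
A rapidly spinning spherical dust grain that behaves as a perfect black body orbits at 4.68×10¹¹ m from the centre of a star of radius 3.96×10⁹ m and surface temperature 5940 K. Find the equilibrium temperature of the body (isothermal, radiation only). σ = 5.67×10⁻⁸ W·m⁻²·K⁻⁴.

T ≈ 386 K

The star's surface emits σT_*⁴; at distance d the flux is S = σT_*⁴(R_*/d)².
S = 5.67×10⁻⁸·(5940)⁴·(3.96×10⁹/4.68×10¹¹)² = 5054 W/m².
For an isothermal sphere T⁴ = (1−a)S/(4σ) = 2.228×10¹⁰ K⁴.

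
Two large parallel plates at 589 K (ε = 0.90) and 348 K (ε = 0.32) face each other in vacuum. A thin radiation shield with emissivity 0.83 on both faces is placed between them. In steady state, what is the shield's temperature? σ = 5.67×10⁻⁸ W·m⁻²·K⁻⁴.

T_s ≈ 548 K

In steady state the net flux on the hot side equals that on the cold side.
σ(T₁⁴−T_s⁴)/D₁ = σ(T_s⁴−T₂⁴)/D₂, with D₁ = 1/ε₁+1/ε_s−1 = 1.316, D₂ = 1/ε_s+1/ε₂−1 = 3.330.
Solve for T_s⁴: T_s⁴ = (D₂·T₁⁴ + D₁·T₂⁴)/(D₁+D₂) = 9.042×10¹⁰ K⁴.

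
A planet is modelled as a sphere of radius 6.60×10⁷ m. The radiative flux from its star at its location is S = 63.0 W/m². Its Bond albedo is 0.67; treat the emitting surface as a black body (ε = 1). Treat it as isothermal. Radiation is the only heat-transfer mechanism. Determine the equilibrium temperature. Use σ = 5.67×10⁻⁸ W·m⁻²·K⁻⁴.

T ≈ 97.8 K

At equilibrium, absorbed power = emitted power.
Absorbing cross-section = πr² = 1.368×10¹⁶ m²; emitting surface = 4πr² = 5.474×10¹⁶ m² (ratio 4).
(1−a)S·A_cross = εσ·A_surf·T⁴  ⇒  T⁴ = (1−a)S/(4σ).
T⁴ = 0.330·63.0/(4·5.67×10⁻⁸) = 9.167×10⁷ K⁴.
T = (9.167×10⁷)^(1/4).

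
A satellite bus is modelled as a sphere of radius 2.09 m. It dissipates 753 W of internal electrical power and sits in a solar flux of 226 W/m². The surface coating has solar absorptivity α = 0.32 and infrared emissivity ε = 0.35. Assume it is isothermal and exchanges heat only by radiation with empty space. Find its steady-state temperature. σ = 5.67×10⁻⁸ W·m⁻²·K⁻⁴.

T ≈ 200 K

At steady state, absorbed solar power + internal power = radiated power.
Absorbed: α·S·A_cross = 0.32·226·13.72 = 992.4 W (cross-section πr²).
Total input = 992.4 + 753 = 1745 W.
Radiated: εσ·A_surf·T⁴ with A_surf = 4πr² = 54.89 m².
T⁴ = 1745/(0.35·5.67×10⁻⁸·54.89) = 1.602×10⁹ K⁴.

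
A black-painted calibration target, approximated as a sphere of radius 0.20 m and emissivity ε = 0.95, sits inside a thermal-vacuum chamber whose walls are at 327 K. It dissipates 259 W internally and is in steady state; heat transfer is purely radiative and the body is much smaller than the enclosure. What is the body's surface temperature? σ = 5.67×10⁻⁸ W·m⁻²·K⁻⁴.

T ≈ 381 K

For a small grey body in a large enclosure, net radiated power = εσA(T⁴ − T_w⁴).
Steady state: P = εσA(T⁴ − T_w⁴) with A = 4πr² = 0.5027 m².
T⁴ = P/(εσA) + T_w⁴ = 259/(0.95·5.67×10⁻⁸·0.5027) + (327)⁴
    = 9.566×10⁹ + 1.143×10¹⁰ = 2.100×10¹⁰ K⁴.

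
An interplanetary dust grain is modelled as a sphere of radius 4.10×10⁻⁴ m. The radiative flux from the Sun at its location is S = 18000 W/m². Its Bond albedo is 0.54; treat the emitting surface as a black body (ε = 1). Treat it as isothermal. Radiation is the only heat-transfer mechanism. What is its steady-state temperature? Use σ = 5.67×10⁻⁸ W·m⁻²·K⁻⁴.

T ≈ 437 K

At equilibrium, absorbed power = emitted power.
Absorbing cross-section = πr² = 5.281×10⁻⁷ m²; emitting surface = 4πr² = 2.112×10⁻⁶ m² (ratio 4).
(1−a)S·A_cross = εσ·A_surf·T⁴  ⇒  T⁴ = (1−a)S/(4σ).
T⁴ = 0.460·18000/(4·5.67×10⁻⁸) = 3.651×10¹⁰ K⁴.
T = (3.651×10¹⁰)^(1/4).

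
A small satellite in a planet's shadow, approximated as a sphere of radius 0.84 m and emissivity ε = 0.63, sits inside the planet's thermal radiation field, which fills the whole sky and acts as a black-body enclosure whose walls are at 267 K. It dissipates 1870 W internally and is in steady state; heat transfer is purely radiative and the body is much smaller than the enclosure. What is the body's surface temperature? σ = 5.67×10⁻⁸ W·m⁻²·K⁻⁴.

For a small grey body in a large enclosure, net radiated power = εσA(T⁴ − T_w⁴).
Steady state: P = εσA(T⁴ − T_w⁴) with A = 4πr² = 8.867 m².
T⁴ = P/(εσA) + T_w⁴ = 1870/(0.63·5.67×10⁻⁸·8.867) + (267)⁴
    = 5.904×10⁹ + 5.082×10⁹ = 1.099×10¹⁰ K⁴.

T ≈ 324 K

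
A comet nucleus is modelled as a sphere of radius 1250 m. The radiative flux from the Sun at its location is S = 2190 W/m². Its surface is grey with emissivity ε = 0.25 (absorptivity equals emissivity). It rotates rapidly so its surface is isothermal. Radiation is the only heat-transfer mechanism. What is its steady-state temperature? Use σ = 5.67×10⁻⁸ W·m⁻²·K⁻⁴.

At equilibrium, absorbed power = emitted power.
Absorbing cross-section = πr² = 4.909×10⁶ m²; emitting surface = 4πr² = 1.963×10⁷ m² (ratio 4).
εS·A_cross = εσ·A_surf·T⁴  ⇒  T⁴ = S/(4σ)   (ε cancels).
T⁴ = 2190/(4·5.67×10⁻⁸) = 9.656×10⁹ K⁴.
T = (9.656×10⁹)^(1/4).

T ≈ 313 K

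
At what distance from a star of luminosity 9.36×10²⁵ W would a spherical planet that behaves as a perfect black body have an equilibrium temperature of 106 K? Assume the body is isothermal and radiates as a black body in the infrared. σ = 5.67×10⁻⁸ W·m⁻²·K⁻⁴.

For an isothermal black-emitting sphere, (1−a)S·πr² = σ·4πr²·T⁴ ⇒ S = 4σT⁴/(1−a).
S = 4·5.67×10⁻⁸·(106)⁴/1.00 = 28.63 W/m².
Flux falls as S = L/(4πd²), so d = √(L/(4πS)) = √(9.36×10²⁵/(4π·28.63)).

d ≈ 5.10×10¹¹ m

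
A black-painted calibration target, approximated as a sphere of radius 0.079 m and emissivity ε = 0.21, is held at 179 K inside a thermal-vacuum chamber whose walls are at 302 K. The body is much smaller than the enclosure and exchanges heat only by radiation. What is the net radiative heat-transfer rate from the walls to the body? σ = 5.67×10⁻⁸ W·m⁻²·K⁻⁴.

For a small grey body in a large enclosure: P_net = εσA(T_body⁴ − T_wall⁴).
A = 4πr² = 0.07843 m²; T_body⁴ − T_wall⁴ = 1.027×10⁹ − 8.318×10⁹ = -7.292×10⁹ K⁴.
|P_net| = 0.21·5.67×10⁻⁸·0.07843·7.292×10⁹.

P_net ≈ 6.81 W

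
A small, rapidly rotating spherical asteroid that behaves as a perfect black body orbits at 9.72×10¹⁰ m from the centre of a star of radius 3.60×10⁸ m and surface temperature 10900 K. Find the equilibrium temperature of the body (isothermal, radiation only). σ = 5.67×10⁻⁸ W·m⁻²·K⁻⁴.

The star's surface emits σT_*⁴; at distance d the flux is S = σT_*⁴(R_*/d)².
S = 5.67×10⁻⁸·(10900)⁴·(3.60×10⁸/9.72×10¹⁰)² = 10980 W/m².
For an isothermal sphere T⁴ = (1−a)S/(4σ) = 4.841×10¹⁰ K⁴.

T ≈ 469 K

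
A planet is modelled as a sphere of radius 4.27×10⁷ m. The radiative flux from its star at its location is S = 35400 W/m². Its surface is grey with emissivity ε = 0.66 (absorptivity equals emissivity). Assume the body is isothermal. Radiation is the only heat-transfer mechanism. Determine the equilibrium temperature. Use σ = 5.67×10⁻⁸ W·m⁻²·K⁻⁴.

T ≈ 629 K

At equilibrium, absorbed power = emitted power.
Absorbing cross-section = πr² = 5.728×10¹⁵ m²; emitting surface = 4πr² = 2.291×10¹⁶ m² (ratio 4).
εS·A_cross = εσ·A_surf·T⁴  ⇒  T⁴ = S/(4σ)   (ε cancels).
T⁴ = 35400/(4·5.67×10⁻⁸) = 1.561×10¹¹ K⁴.
T = (1.561×10¹¹)^(1/4).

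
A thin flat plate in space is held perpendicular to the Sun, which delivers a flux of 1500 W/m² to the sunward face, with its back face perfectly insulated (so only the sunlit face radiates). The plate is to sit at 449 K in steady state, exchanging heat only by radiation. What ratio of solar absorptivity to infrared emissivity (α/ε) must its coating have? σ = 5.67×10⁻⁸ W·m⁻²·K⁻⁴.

Balance: αS·A = εσ·1A·T⁴ ⇒ α/ε = σT⁴/S.
α/ε = 5.67×10⁻⁸·(449)⁴/1500 = 5.67×10⁻⁸·4.064×10¹⁰/1500.

α/ε ≈ 1.54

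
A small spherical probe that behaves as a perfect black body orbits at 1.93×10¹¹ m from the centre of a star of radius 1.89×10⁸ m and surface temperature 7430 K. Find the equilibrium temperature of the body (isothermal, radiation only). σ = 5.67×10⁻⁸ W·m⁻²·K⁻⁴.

T ≈ 164 K

The star's surface emits σT_*⁴; at distance d the flux is S = σT_*⁴(R_*/d)².
S = 5.67×10⁻⁸·(7430)⁴·(1.89×10⁸/1.93×10¹¹)² = 165.7 W/m².
For an isothermal sphere T⁴ = (1−a)S/(4σ) = 7.306×10⁸ K⁴.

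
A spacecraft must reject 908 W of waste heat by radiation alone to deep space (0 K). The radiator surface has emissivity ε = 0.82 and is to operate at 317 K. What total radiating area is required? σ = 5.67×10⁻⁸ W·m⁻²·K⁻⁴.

P = εσA T⁴ ⇒ A = P/(εσT⁴).
T⁴ = 1.010×10¹⁰ K⁴.
A = 908/(0.82 × 5.67×10⁻⁸ × 1.010×10¹⁰).

A ≈ 1.93 m²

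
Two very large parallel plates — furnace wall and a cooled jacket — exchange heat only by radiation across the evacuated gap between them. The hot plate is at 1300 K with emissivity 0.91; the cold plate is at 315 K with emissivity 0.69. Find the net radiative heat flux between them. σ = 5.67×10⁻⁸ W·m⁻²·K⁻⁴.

q ≈ 1.04×10⁵ W/m²

For two infinite grey parallel plates, q = σ(T₁⁴ − T₂⁴)/(1/ε₁ + 1/ε₂ − 1).
T₁⁴ − T₂⁴ = 2.856×10¹² − 9.846×10⁹ = 2.846×10¹² K⁴.
1/ε₁ + 1/ε₂ − 1 = 1.099 + 1.449 − 1 = 1.548.
q = 5.67×10⁻⁸ × 2.846×10¹² / 1.548.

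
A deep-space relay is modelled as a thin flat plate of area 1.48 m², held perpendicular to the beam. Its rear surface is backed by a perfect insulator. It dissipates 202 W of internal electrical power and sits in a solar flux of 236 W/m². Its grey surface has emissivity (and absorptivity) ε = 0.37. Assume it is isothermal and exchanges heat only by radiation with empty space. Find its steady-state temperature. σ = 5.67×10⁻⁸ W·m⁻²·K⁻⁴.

T ≈ 321 K

At steady state, absorbed solar power + internal power = radiated power.
Absorbed: α·S·A_cross = 0.37·236·1.480 = 129.2 W (cross-section A).
Total input = 129.2 + 202 = 331.2 W.
Radiated: εσ·A_surf·T⁴ with A_surf = A = 1.480 m².
T⁴ = 331.2/(0.37·5.67×10⁻⁸·1.480) = 1.067×10¹⁰ K⁴.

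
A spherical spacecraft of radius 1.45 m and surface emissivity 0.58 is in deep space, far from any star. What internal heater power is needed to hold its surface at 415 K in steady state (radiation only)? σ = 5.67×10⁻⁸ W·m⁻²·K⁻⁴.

P ≈ 25800 W

P = εσ·4πr²·T⁴.
4πr² = 26.42 m²; T⁴ = 2.966×10¹⁰ K⁴.
P = 0.58·5.67×10⁻⁸·26.42·2.966×10¹⁰.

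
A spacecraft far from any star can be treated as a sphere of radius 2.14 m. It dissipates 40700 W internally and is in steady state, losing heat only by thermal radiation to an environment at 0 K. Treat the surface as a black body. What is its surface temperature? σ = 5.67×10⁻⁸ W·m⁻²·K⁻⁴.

T ≈ 334 K

Steady state: internal power = radiated power, P = εσA T⁴.
Radiating area A = 4πr² = 57.55 m².
T⁴ = P/(εσA) = 40700/(1.0·5.67×10⁻⁸·57.55) = 1.247×10¹⁰ K⁴.
T = (1.247×10¹⁰)^(1/4).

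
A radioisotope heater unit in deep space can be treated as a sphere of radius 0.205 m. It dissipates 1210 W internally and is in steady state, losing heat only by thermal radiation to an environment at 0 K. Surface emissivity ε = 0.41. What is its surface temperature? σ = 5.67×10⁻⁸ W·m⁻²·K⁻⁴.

T ≈ 560 K

Steady state: internal power = radiated power, P = εσA T⁴.
Radiating area A = 4πr² = 0.5281 m².
T⁴ = P/(εσA) = 1210/(0.41·5.67×10⁻⁸·0.5281) = 9.856×10¹⁰ K⁴.
T = (9.856×10¹⁰)^(1/4).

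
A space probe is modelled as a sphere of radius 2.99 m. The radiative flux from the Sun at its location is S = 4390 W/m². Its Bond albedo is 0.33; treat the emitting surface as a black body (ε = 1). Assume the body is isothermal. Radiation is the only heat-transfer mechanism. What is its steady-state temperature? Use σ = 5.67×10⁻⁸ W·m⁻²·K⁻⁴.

At equilibrium, absorbed power = emitted power.
Absorbing cross-section = πr² = 28.09 m²; emitting surface = 4πr² = 112.3 m² (ratio 4).
(1−a)S·A_cross = εσ·A_surf·T⁴  ⇒  T⁴ = (1−a)S/(4σ).
T⁴ = 0.670·4390/(4·5.67×10⁻⁸) = 1.297×10¹⁰ K⁴.
T = (1.297×10¹⁰)^(1/4).

T ≈ 337 K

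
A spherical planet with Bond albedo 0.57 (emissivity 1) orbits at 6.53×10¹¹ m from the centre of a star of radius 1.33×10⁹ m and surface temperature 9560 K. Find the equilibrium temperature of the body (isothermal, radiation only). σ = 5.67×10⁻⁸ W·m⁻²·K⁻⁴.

T ≈ 247 K

The star's surface emits σT_*⁴; at distance d the flux is S = σT_*⁴(R_*/d)².
S = 5.67×10⁻⁸·(9560)⁴·(1.33×10⁹/6.53×10¹¹)² = 1965 W/m².
For an isothermal sphere T⁴ = (1−a)S/(4σ) = 3.725×10⁹ K⁴.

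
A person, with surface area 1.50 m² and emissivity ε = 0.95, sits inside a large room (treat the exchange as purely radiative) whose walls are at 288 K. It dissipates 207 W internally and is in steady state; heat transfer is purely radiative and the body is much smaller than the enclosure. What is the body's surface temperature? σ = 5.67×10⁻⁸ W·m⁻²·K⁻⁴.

For a small grey body in a large enclosure, net radiated power = εσA(T⁴ − T_w⁴).
Steady state: P = εσA(T⁴ − T_w⁴) with A = 1.50 m².
T⁴ = P/(εσA) + T_w⁴ = 207/(0.95·5.67×10⁻⁸·1.500) + (288)⁴
    = 2.562×10⁹ + 6.880×10⁹ = 9.442×10⁹ K⁴.

T ≈ 312 K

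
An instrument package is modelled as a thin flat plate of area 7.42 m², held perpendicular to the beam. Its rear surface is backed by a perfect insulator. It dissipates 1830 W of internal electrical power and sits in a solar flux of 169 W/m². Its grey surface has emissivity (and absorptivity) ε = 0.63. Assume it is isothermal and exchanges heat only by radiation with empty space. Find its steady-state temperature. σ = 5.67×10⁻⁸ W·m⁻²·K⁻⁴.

At steady state, absorbed solar power + internal power = radiated power.
Absorbed: α·S·A_cross = 0.63·169·7.420 = 790.0 W (cross-section A).
Total input = 790.0 + 1830 = 2620 W.
Radiated: εσ·A_surf·T⁴ with A_surf = A = 7.420 m².
T⁴ = 2620/(0.63·5.67×10⁻⁸·7.420) = 9.885×10⁹ K⁴.

T ≈ 315 K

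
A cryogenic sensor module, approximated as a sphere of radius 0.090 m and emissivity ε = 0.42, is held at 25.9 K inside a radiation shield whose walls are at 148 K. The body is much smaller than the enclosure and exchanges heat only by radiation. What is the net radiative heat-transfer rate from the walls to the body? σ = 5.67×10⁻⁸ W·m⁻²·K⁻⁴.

For a small grey body in a large enclosure: P_net = εσA(T_body⁴ − T_wall⁴).
A = 4πr² = 0.1018 m²; T_body⁴ − T_wall⁴ = 4.500×10⁵ − 4.798×10⁸ = -4.793×10⁸ K⁴.
|P_net| = 0.42·5.67×10⁻⁸·0.1018·4.793×10⁸.

P_net ≈ 1.16 W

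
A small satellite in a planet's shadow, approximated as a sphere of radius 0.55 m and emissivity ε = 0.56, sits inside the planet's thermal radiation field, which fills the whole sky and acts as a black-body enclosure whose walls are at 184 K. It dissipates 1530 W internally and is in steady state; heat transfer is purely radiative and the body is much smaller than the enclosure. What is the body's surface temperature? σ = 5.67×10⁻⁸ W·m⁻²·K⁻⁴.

For a small grey body in a large enclosure, net radiated power = εσA(T⁴ − T_w⁴).
Steady state: P = εσA(T⁴ − T_w⁴) with A = 4πr² = 3.801 m².
T⁴ = P/(εσA) + T_w⁴ = 1530/(0.56·5.67×10⁻⁸·3.801) + (184)⁴
    = 1.268×10¹⁰ + 1.146×10⁹ = 1.382×10¹⁰ K⁴.

T ≈ 343 K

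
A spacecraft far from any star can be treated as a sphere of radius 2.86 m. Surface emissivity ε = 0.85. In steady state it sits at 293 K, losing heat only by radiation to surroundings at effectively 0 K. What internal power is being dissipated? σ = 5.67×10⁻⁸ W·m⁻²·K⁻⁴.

P ≈ 36500 W

Steady state: P = εσA T⁴.
A = 4πr² = 102.8 m²; T⁴ = (293)⁴ = 7.370×10⁹ K⁴.
P = 0.85 × 5.67×10⁻⁸ × 102.8 × 7.370×10⁹.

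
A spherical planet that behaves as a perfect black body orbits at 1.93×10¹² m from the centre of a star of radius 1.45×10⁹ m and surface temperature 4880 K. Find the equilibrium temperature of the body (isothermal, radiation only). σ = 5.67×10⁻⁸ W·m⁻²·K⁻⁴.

The star's surface emits σT_*⁴; at distance d the flux is S = σT_*⁴(R_*/d)².
S = 5.67×10⁻⁸·(4880)⁴·(1.45×10⁹/1.93×10¹²)² = 18.15 W/m².
For an isothermal sphere T⁴ = (1−a)S/(4σ) = 8.003×10⁷ K⁴.

T ≈ 94.6 K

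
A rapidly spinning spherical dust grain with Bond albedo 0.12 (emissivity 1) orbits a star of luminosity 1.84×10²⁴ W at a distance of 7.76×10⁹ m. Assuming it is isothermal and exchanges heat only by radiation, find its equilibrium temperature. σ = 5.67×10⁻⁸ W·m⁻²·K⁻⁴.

First find the stellar flux at distance d: S = L/(4πd²) = 1.84×10²⁴/(4π·(7.76×10⁹)²) = 2432 W/m².
For an isothermal sphere, absorbed (1−a)S·πr² = emitted σ·4πr²·T⁴, so T⁴ = (1−a)S/(4σ).
T⁴ = 0.880·2432/(4·5.67×10⁻⁸) = 9.435×10⁹ K⁴.

T ≈ 312 K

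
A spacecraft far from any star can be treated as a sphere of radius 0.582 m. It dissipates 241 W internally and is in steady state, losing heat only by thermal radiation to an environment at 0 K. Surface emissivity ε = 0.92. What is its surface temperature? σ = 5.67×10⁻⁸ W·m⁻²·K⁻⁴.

T ≈ 182 K

Steady state: internal power = radiated power, P = εσA T⁴.
Radiating area A = 4πr² = 4.257 m².
T⁴ = P/(εσA) = 241/(0.92·5.67×10⁻⁸·4.257) = 1.085×10⁹ K⁴.
T = (1.085×10⁹)^(1/4).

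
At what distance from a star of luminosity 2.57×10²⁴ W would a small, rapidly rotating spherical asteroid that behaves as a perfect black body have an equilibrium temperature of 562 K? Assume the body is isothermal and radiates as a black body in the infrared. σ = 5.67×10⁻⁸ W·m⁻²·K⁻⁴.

d ≈ 3.01×10⁹ m

For an isothermal black-emitting sphere, (1−a)S·πr² = σ·4πr²·T⁴ ⇒ S = 4σT⁴/(1−a).
S = 4·5.67×10⁻⁸·(562)⁴/1.00 = 22620 W/m².
Flux falls as S = L/(4πd²), so d = √(L/(4πS)) = √(2.57×10²⁴/(4π·22620)).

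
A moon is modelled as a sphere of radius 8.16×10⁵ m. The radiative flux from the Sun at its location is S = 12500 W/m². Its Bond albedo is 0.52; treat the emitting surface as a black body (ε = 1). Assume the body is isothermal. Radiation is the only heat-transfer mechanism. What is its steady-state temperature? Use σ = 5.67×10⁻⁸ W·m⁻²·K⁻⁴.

At equilibrium, absorbed power = emitted power.
Absorbing cross-section = πr² = 2.092×10¹² m²; emitting surface = 4πr² = 8.367×10¹² m² (ratio 4).
(1−a)S·A_cross = εσ·A_surf·T⁴  ⇒  T⁴ = (1−a)S/(4σ).
T⁴ = 0.480·12500/(4·5.67×10⁻⁸) = 2.646×10¹⁰ K⁴.
T = (2.646×10¹⁰)^(1/4).

T ≈ 403 K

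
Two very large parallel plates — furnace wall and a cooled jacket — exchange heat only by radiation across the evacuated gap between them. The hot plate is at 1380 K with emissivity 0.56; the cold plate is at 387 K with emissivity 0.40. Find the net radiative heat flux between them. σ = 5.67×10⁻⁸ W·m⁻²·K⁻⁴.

For two infinite grey parallel plates, q = σ(T₁⁴ − T₂⁴)/(1/ε₁ + 1/ε₂ − 1).
T₁⁴ − T₂⁴ = 3.627×10¹² − 2.243×10¹⁰ = 3.604×10¹² K⁴.
1/ε₁ + 1/ε₂ − 1 = 1.786 + 2.500 − 1 = 3.286.
q = 5.67×10⁻⁸ × 3.604×10¹² / 3.286.

q ≈ 62200 W/m²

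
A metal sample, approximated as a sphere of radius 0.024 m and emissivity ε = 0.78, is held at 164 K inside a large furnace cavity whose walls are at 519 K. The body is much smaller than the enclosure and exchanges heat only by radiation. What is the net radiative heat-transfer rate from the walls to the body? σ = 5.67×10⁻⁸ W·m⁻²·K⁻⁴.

For a small grey body in a large enclosure: P_net = εσA(T_body⁴ − T_wall⁴).
A = 4πr² = 0.007238 m²; T_body⁴ − T_wall⁴ = 7.234×10⁸ − 7.256×10¹⁰ = -7.183×10¹⁰ K⁴.
|P_net| = 0.78·5.67×10⁻⁸·0.007238·7.183×10¹⁰.

P_net ≈ 23.0 W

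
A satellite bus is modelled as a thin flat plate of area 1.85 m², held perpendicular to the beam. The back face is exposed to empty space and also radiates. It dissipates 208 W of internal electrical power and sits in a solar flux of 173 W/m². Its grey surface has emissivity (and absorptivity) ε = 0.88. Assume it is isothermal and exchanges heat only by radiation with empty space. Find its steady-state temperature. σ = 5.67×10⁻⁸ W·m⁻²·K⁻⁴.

T ≈ 227 K

At steady state, absorbed solar power + internal power = radiated power.
Absorbed: α·S·A_cross = 0.88·173·1.850 = 281.6 W (cross-section A).
Total input = 281.6 + 208 = 489.6 W.
Radiated: εσ·A_surf·T⁴ with A_surf = 2A = 3.700 m².
T⁴ = 489.6/(0.88·5.67×10⁻⁸·3.700) = 2.652×10⁹ K⁴.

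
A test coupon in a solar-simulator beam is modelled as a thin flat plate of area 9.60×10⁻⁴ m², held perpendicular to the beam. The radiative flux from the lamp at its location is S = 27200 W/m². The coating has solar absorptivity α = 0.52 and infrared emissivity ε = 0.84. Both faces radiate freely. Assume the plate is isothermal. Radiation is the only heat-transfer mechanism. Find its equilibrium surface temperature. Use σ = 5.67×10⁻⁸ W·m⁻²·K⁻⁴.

T ≈ 621 K

At equilibrium, absorbed power = emitted power.
Absorbing cross-section = A = 9.600×10⁻⁴ m²; emitting surface = 2A = 0.001920 m² (ratio 2).
αS·A_cross = εσ·A_surf·T⁴  ⇒  T⁴ = αS/(ε·2σ).
T⁴ = 0.520·27200/(0.84·2·5.67×10⁻⁸) = 1.485×10¹¹ K⁴.
T = (1.485×10¹¹)^(1/4).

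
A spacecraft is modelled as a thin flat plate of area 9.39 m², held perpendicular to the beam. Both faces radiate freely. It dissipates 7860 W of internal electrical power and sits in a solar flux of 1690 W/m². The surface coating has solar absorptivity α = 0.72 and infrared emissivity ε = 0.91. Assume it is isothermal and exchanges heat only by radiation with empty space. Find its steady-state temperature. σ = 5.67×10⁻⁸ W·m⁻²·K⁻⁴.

At steady state, absorbed solar power + internal power = radiated power.
Absorbed: α·S·A_cross = 0.72·1690·9.390 = 11430 W (cross-section A).
Total input = 11430 + 7860 = 19290 W.
Radiated: εσ·A_surf·T⁴ with A_surf = 2A = 18.78 m².
T⁴ = 19290/(0.91·5.67×10⁻⁸·18.78) = 1.990×10¹⁰ K⁴.

T ≈ 376 K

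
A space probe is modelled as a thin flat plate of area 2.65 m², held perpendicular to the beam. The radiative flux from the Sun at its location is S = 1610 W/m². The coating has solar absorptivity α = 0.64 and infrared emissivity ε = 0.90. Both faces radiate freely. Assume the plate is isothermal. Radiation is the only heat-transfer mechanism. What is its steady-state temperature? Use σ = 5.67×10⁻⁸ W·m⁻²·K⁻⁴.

T ≈ 317 K

At equilibrium, absorbed power = emitted power.
Absorbing cross-section = A = 2.650 m²; emitting surface = 2A = 5.300 m² (ratio 2).
αS·A_cross = εσ·A_surf·T⁴  ⇒  T⁴ = αS/(ε·2σ).
T⁴ = 0.640·1610/(0.90·2·5.67×10⁻⁸) = 1.010×10¹⁰ K⁴.
T = (1.010×10¹⁰)^(1/4).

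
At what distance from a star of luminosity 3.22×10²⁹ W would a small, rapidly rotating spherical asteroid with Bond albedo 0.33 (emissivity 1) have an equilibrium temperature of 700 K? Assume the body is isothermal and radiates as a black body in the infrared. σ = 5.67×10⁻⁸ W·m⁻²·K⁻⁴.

d ≈ 5.61×10¹¹ m

For an isothermal black-emitting sphere, (1−a)S·πr² = σ·4πr²·T⁴ ⇒ S = 4σT⁴/(1−a).
S = 4·5.67×10⁻⁸·(700)⁴/0.670 = 81280 W/m².
Flux falls as S = L/(4πd²), so d = √(L/(4πS)) = √(3.22×10²⁹/(4π·81280)).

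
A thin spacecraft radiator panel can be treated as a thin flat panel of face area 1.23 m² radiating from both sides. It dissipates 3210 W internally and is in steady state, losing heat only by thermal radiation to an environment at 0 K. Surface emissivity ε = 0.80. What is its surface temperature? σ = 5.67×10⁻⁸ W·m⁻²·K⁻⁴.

T ≈ 412 K

Steady state: internal power = radiated power, P = εσA T⁴.
Radiating area A = 2·1.23 = 2.460 m².
T⁴ = P/(εσA) = 3210/(0.80·5.67×10⁻⁸·2.460) = 2.877×10¹⁰ K⁴.
T = (2.877×10¹⁰)^(1/4).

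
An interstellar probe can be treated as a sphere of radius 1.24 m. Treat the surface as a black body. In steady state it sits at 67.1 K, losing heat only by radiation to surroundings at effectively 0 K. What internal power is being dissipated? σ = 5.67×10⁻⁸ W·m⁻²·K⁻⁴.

Steady state: P = εσA T⁴.
A = 4πr² = 19.32 m²; T⁴ = (67.1)⁴ = 2.027×10⁷ K⁴.
P = 1.0 × 5.67×10⁻⁸ × 19.32 × 2.027×10⁷.

P ≈ 22.2 W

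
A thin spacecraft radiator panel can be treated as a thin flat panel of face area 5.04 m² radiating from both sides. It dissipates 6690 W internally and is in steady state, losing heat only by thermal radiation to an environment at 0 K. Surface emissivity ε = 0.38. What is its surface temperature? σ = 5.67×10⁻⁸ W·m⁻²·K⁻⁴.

Steady state: internal power = radiated power, P = εσA T⁴.
Radiating area A = 2·5.04 = 10.08 m².
T⁴ = P/(εσA) = 6690/(0.38·5.67×10⁻⁸·10.08) = 3.080×10¹⁰ K⁴.
T = (3.080×10¹⁰)^(1/4).

T ≈ 419 K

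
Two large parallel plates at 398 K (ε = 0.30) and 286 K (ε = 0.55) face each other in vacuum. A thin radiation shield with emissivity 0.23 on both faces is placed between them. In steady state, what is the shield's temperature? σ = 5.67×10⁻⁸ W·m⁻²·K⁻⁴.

In steady state the net flux on the hot side equals that on the cold side.
σ(T₁⁴−T_s⁴)/D₁ = σ(T_s⁴−T₂⁴)/D₂, with D₁ = 1/ε₁+1/ε_s−1 = 6.681, D₂ = 1/ε_s+1/ε₂−1 = 5.166.
Solve for T_s⁴: T_s⁴ = (D₂·T₁⁴ + D₁·T₂⁴)/(D₁+D₂) = 1.471×10¹⁰ K⁴.

T_s ≈ 348 K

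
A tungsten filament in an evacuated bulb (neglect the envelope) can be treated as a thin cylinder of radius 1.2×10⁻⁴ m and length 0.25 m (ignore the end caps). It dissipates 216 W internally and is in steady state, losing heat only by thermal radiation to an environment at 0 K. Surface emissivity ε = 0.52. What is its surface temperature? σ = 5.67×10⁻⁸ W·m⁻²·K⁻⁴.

T ≈ 2500 K

Steady state: internal power = radiated power, P = εσA T⁴.
Radiating area A = 2πrL = 1.885×10⁻⁴ m².
T⁴ = P/(εσA) = 216/(0.52·5.67×10⁻⁸·1.885×10⁻⁴) = 3.887×10¹³ K⁴.
T = (3.887×10¹³)^(1/4).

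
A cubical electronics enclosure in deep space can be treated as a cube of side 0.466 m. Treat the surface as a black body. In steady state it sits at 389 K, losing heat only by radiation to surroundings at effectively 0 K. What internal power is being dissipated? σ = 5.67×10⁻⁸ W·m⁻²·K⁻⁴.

P ≈ 1690 W

Steady state: P = εσA T⁴.
A = 6L² = 1.303 m²; T⁴ = (389)⁴ = 2.290×10¹⁰ K⁴.
P = 1.0 × 5.67×10⁻⁸ × 1.303 × 2.290×10¹⁰.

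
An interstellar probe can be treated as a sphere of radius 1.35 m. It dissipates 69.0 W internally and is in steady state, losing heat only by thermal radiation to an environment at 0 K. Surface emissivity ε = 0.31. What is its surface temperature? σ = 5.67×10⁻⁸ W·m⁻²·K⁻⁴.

Steady state: internal power = radiated power, P = εσA T⁴.
Radiating area A = 4πr² = 22.90 m².
T⁴ = P/(εσA) = 69.0/(0.31·5.67×10⁻⁸·22.90) = 1.714×10⁸ K⁴.
T = (1.714×10⁸)^(1/4).

T ≈ 114 K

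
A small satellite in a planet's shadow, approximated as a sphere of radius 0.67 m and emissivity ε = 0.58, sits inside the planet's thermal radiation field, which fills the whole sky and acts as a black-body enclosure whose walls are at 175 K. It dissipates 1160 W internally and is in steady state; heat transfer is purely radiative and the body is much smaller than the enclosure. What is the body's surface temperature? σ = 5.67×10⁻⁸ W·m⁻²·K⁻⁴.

For a small grey body in a large enclosure, net radiated power = εσA(T⁴ − T_w⁴).
Steady state: P = εσA(T⁴ − T_w⁴) with A = 4πr² = 5.641 m².
T⁴ = P/(εσA) + T_w⁴ = 1160/(0.58·5.67×10⁻⁸·5.641) + (175)⁴
    = 6.253×10⁹ + 9.379×10⁸ = 7.191×10⁹ K⁴.

T ≈ 291 K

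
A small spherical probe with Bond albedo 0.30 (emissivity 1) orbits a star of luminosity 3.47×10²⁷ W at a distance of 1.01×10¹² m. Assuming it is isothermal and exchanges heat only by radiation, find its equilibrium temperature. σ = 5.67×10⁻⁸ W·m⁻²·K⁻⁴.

T ≈ 170 K

First find the stellar flux at distance d: S = L/(4πd²) = 3.47×10²⁷/(4π·(1.01×10¹²)²) = 270.7 W/m².
For an isothermal sphere, absorbed (1−a)S·πr² = emitted σ·4πr²·T⁴, so T⁴ = (1−a)S/(4σ).
T⁴ = 0.700·270.7/(4·5.67×10⁻⁸) = 8.355×10⁸ K⁴.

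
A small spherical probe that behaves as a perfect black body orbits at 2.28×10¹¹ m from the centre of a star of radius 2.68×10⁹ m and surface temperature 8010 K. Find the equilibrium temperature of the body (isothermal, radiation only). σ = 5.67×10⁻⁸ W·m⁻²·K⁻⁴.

T ≈ 614 K

The star's surface emits σT_*⁴; at distance d the flux is S = σT_*⁴(R_*/d)².
S = 5.67×10⁻⁸·(8010)⁴·(2.68×10⁹/2.28×10¹¹)² = 32250 W/m².
For an isothermal sphere T⁴ = (1−a)S/(4σ) = 1.422×10¹¹ K⁴.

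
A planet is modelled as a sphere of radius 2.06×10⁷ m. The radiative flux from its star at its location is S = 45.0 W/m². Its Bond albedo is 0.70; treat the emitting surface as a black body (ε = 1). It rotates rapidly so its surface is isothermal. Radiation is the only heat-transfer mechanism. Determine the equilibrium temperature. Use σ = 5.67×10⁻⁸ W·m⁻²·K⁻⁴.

T ≈ 87.8 K

At equilibrium, absorbed power = emitted power.
Absorbing cross-section = πr² = 1.333×10¹⁵ m²; emitting surface = 4πr² = 5.333×10¹⁵ m² (ratio 4).
(1−a)S·A_cross = εσ·A_surf·T⁴  ⇒  T⁴ = (1−a)S/(4σ).
T⁴ = 0.300·45.0/(4·5.67×10⁻⁸) = 5.952×10⁷ K⁴.
T = (5.952×10⁷)^(1/4).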